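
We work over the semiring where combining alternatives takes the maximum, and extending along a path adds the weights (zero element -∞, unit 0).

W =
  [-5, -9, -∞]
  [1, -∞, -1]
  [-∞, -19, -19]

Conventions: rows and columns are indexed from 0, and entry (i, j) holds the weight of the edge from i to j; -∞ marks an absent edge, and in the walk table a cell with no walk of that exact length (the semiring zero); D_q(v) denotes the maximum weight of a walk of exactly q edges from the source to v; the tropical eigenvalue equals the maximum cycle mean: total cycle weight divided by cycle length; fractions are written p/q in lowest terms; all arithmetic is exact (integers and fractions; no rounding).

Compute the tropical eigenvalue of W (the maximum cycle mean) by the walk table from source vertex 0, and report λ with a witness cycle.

q=0: [0, -∞, -∞]
q=1: [-5, -9, -∞]
q=2: [-8, -14, -10]
q=3: [-13, -17, -15]
Optimal cycle mean attained by: cycle 0->1->0, total (-9) + 1, length 2.
Answer: λ = -4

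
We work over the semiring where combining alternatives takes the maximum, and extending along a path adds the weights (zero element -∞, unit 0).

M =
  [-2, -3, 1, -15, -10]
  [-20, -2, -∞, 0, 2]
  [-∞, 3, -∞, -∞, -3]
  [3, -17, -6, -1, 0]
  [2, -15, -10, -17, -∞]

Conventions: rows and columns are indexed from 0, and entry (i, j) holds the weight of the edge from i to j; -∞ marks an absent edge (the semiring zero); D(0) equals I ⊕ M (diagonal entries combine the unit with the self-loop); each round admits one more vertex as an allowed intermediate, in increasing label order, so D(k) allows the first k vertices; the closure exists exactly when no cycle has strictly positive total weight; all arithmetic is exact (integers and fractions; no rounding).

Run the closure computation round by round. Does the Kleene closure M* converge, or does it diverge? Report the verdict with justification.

D(0):
  [0, -3, 1, -15, -10]
  [-20, 0, -∞, 0, 2]
  [-∞, 3, 0, -∞, -3]
  [3, -17, -6, 0, 0]
  [2, -15, -10, -17, 0]
D(1):
  [0, -3, 1, -15, -10]
  [-20, 0, -19, 0, 2]
  [-∞, 3, 0, -∞, -3]
  [3, 0, 4, 0, 0]
  [2, -1, 3, -13, 0]
Detection: at round 2, diagonal entry (4, 4) turns strictly positive.
Key observation: the cycle 4->0->1->4 has total weight 2 + (-3) + 2, which is strictly positive.
Answer: DIVERGES — positive cycle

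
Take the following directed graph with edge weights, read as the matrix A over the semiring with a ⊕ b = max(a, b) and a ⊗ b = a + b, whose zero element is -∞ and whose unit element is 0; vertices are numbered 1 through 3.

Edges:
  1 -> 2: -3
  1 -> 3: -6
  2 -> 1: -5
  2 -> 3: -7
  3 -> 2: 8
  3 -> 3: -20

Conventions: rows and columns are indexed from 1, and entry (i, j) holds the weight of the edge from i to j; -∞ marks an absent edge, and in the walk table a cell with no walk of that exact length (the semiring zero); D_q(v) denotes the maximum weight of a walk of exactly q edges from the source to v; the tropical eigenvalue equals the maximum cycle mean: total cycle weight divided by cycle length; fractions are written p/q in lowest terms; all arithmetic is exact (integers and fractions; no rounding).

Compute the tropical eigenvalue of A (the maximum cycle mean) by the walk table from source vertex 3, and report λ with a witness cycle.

q=0: [-∞, -∞, 0]
q=1: [-∞, 8, -20]
q=2: [3, -12, 1]
q=3: [-17, 9, -3]
Optimal cycle mean attained by: cycle 2->3->2, total (-7) + 8, length 2.
Answer: λ = 1/2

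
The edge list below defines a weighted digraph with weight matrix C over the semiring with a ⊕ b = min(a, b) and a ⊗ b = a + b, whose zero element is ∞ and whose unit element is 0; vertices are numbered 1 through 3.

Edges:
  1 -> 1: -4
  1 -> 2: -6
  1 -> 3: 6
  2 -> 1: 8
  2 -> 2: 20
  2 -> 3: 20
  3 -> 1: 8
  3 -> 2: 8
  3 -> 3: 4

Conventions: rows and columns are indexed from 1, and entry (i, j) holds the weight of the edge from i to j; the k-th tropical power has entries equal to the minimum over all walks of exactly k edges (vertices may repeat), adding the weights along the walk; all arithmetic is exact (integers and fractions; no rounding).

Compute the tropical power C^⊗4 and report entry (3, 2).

C^⊗2:
  [-8, -10, 2]
  [4, 2, 14]
  [4, 2, 8]
C^⊗3:
  [-12, -14, -2]
  [0, -2, 10]
  [0, -2, 10]
C^⊗4:
  [-16, -18, -6]
  [-4, -6, 6]
  [-4, -6, 6]
Key observation: the optimum is the walk 3->1->1->1->2, with weight 8 + (-4) + (-4) + (-6) = -6.
Optimal value attained by: walk 3->1->1->1->2.
Answer: (C^⊗4)[3][2] = -6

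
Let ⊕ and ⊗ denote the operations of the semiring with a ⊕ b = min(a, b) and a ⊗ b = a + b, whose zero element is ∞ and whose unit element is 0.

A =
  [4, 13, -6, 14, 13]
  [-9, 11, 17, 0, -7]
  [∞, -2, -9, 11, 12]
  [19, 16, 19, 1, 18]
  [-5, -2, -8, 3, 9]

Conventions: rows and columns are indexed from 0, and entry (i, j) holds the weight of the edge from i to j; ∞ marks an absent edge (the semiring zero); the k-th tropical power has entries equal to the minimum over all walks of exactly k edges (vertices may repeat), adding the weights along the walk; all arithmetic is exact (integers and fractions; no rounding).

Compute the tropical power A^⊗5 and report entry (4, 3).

A^⊗2:
  [4, -8, -15, 5, 6]
  [-12, -9, -15, -4, 2]
  [-11, -11, -18, -2, -9]
  [7, 16, 10, 2, 9]
  [-11, -10, -17, -2, -9]
A^⊗3:
  [-17, -17, -24, -8, -15]
  [-18, -17, -24, -9, -16]
  [-20, -20, -27, -11, -18]
  [4, 7, 1, 3, 9]
  [-19, -19, -26, -10, -17]
A^⊗4:
  [-26, -26, -33, -17, -24]
  [-26, -26, -33, -17, -24]
  [-29, -29, -36, -20, -27]
  [-2, -1, -8, 4, 0]
  [-28, -28, -35, -19, -26]
A^⊗5:
  [-35, -35, -42, -26, -33]
  [-35, -35, -42, -26, -33]
  [-38, -38, -45, -29, -36]
  [-10, -10, -17, -1, -8]
  [-37, -37, -44, -28, -35]
Key observation: the optimum is the walk 4->2->2->2->1->3, with weight (-8) + (-9) + (-9) + (-2) + 0 = -28.
Optimal value attained by: walk 4->2->2->2->1->3.
Answer: (A^⊗5)[4][3] = -28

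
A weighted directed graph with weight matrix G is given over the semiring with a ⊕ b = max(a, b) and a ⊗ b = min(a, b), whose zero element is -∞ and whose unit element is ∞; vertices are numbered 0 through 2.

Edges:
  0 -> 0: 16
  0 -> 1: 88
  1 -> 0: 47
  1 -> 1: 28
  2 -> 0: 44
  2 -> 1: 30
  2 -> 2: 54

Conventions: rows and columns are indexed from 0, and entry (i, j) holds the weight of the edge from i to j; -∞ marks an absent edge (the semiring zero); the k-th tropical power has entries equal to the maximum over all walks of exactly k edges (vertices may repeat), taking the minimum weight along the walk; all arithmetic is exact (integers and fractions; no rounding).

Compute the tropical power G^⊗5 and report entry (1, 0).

G^⊗2:
  [47, 28, -∞]
  [28, 47, -∞]
  [44, 44, 54]
G^⊗3:
  [28, 47, -∞]
  [47, 28, -∞]
  [44, 44, 54]
G^⊗4:
  [47, 28, -∞]
  [28, 47, -∞]
  [44, 44, 54]
G^⊗5:
  [28, 47, -∞]
  [47, 28, -∞]
  [44, 44, 54]
Key observation: the optimum is the walk 1->0->1->0->1->0, with weight 47 min 88 min 47 min 88 min 47 = 47.
Optimal value attained by: walk 1->0->1->0->1->0.
Answer: (G^⊗5)[1][0] = 47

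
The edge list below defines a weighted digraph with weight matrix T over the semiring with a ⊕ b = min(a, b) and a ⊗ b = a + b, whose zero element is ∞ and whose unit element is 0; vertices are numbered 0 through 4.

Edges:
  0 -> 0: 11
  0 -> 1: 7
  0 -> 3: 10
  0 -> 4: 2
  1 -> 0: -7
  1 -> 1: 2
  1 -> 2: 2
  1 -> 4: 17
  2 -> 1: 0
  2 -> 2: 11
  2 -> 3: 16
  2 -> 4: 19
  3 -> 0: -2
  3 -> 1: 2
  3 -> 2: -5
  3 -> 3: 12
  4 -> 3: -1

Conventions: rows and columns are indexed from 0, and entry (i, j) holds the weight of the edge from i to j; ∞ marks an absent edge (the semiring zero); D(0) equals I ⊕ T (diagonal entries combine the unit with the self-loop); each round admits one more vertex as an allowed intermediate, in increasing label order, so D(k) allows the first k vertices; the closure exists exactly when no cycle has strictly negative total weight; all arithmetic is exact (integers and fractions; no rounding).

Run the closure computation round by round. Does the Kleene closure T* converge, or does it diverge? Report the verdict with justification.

D(0):
  [0, 7, ∞, 10, 2]
  [-7, 0, 2, ∞, 17]
  [∞, 0, 0, 16, 19]
  [-2, 2, -5, 0, ∞]
  [∞, ∞, ∞, -1, 0]
D(1):
  [0, 7, ∞, 10, 2]
  [-7, 0, 2, 3, -5]
  [∞, 0, 0, 16, 19]
  [-2, 2, -5, 0, 0]
  [∞, ∞, ∞, -1, 0]
D(2):
  [0, 7, 9, 10, 2]
  [-7, 0, 2, 3, -5]
  [-7, 0, 0, 3, -5]
  [-5, 2, -5, 0, -3]
  [∞, ∞, ∞, -1, 0]
Detection: at round 3, diagonal entry (3, 3) turns strictly negative.
Key observation: the cycle 3->2->1->0->3 has total weight (-5) + 0 + (-7) + 10, which is strictly negative.
Answer: DIVERGES — negative cycle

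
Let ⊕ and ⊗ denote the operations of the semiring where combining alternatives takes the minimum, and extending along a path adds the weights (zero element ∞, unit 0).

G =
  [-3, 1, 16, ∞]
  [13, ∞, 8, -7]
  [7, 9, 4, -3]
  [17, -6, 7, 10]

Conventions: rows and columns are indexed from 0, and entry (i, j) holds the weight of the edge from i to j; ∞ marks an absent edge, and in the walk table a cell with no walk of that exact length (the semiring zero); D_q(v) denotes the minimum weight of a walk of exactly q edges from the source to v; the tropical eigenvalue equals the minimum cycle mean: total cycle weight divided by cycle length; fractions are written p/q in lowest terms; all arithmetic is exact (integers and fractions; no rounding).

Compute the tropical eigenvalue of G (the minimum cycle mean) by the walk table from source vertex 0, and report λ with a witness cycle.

q=0: [0, ∞, ∞, ∞]
q=1: [-3, 1, 16, ∞]
q=2: [-6, -2, 9, -6]
q=3: [-9, -12, 1, -9]
q=4: [-12, -15, -4, -19]
Optimal cycle mean attained by: cycle 1->3->1, total (-7) + (-6), length 2.
Answer: λ = -13/2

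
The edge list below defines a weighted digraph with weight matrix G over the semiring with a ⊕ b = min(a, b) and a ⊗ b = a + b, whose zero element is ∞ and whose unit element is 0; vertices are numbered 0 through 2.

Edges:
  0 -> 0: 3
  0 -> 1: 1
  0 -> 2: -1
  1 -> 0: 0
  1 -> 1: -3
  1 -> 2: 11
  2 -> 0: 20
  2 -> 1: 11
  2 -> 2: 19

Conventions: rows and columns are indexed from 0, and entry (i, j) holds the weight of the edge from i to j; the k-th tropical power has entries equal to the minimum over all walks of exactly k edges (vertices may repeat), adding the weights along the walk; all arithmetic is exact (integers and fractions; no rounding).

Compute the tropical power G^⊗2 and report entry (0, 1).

G^⊗2:
  [1, -2, 2]
  [-3, -6, -1]
  [11, 8, 19]
Key observation: the optimum is the walk 0->1->1, with weight 1 + (-3) = -2.
Optimal value attained by: walk 0->1->1.
Answer: (G^⊗2)[0][1] = -2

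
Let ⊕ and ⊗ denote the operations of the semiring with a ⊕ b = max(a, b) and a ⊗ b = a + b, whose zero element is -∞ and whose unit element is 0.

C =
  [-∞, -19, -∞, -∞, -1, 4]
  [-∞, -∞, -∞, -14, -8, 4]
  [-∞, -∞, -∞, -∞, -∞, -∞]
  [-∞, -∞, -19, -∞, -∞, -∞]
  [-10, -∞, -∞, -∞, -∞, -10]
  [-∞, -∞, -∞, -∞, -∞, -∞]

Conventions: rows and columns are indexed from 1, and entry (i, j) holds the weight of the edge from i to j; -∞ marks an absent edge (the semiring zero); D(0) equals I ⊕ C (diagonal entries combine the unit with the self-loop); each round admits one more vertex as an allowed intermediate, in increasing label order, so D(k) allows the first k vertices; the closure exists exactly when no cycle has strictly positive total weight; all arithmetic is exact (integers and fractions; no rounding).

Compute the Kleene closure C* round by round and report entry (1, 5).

D(0):
  [0, -19, -∞, -∞, -1, 4]
  [-∞, 0, -∞, -14, -8, 4]
  [-∞, -∞, 0, -∞, -∞, -∞]
  [-∞, -∞, -19, 0, -∞, -∞]
  [-10, -∞, -∞, -∞, 0, -10]
  [-∞, -∞, -∞, -∞, -∞, 0]
D(1):
  [0, -19, -∞, -∞, -1, 4]
  [-∞, 0, -∞, -14, -8, 4]
  [-∞, -∞, 0, -∞, -∞, -∞]
  [-∞, -∞, -19, 0, -∞, -∞]
  [-10, -29, -∞, -∞, 0, -6]
  [-∞, -∞, -∞, -∞, -∞, 0]
D(2):
  [0, -19, -∞, -33, -1, 4]
  [-∞, 0, -∞, -14, -8, 4]
  [-∞, -∞, 0, -∞, -∞, -∞]
  [-∞, -∞, -19, 0, -∞, -∞]
  [-10, -29, -∞, -43, 0, -6]
  [-∞, -∞, -∞, -∞, -∞, 0]
D(3):
  [0, -19, -∞, -33, -1, 4]
  [-∞, 0, -∞, -14, -8, 4]
  [-∞, -∞, 0, -∞, -∞, -∞]
  [-∞, -∞, -19, 0, -∞, -∞]
  [-10, -29, -∞, -43, 0, -6]
  [-∞, -∞, -∞, -∞, -∞, 0]
D(4):
  [0, -19, -52, -33, -1, 4]
  [-∞, 0, -33, -14, -8, 4]
  [-∞, -∞, 0, -∞, -∞, -∞]
  [-∞, -∞, -19, 0, -∞, -∞]
  [-10, -29, -62, -43, 0, -6]
  [-∞, -∞, -∞, -∞, -∞, 0]
D(5):
  [0, -19, -52, -33, -1, 4]
  [-18, 0, -33, -14, -8, 4]
  [-∞, -∞, 0, -∞, -∞, -∞]
  [-∞, -∞, -19, 0, -∞, -∞]
  [-10, -29, -62, -43, 0, -6]
  [-∞, -∞, -∞, -∞, -∞, 0]
D(6):
  [0, -19, -52, -33, -1, 4]
  [-18, 0, -33, -14, -8, 4]
  [-∞, -∞, 0, -∞, -∞, -∞]
  [-∞, -∞, -19, 0, -∞, -∞]
  [-10, -29, -62, -43, 0, -6]
  [-∞, -∞, -∞, -∞, -∞, 0]
Answer: C*[1][5] = -1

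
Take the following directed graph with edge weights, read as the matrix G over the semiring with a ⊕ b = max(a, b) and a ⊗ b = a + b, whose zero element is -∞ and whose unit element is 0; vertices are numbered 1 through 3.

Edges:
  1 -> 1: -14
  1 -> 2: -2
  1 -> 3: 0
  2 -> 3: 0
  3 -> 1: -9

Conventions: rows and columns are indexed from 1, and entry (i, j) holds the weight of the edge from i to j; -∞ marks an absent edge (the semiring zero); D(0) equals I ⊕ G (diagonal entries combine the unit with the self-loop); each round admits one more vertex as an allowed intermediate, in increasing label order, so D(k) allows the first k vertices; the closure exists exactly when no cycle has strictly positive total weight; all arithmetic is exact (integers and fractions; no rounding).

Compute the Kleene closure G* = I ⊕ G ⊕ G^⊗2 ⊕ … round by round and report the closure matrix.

D(0):
  [0, -2, 0]
  [-∞, 0, 0]
  [-9, -∞, 0]
D(1):
  [0, -2, 0]
  [-∞, 0, 0]
  [-9, -11, 0]
D(2):
  [0, -2, 0]
  [-∞, 0, 0]
  [-9, -11, 0]
D(3):
  [0, -2, 0]
  [-9, 0, 0]
  [-9, -11, 0]
Answer: G* = [[0, -2, 0], [-9, 0, 0], [-9, -11, 0]]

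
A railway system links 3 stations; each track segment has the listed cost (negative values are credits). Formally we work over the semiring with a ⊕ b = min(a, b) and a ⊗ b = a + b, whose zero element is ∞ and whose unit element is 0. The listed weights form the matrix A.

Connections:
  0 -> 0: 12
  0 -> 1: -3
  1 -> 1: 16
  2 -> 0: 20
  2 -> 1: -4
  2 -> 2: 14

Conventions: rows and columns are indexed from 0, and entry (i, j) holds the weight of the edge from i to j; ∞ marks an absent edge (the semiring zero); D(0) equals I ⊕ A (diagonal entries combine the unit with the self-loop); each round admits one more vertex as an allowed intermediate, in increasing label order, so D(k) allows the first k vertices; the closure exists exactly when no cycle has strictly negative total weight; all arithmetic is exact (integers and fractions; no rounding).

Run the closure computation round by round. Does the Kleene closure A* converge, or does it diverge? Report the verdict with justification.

D(0):
  [0, -3, ∞]
  [∞, 0, ∞]
  [20, -4, 0]
D(1):
  [0, -3, ∞]
  [∞, 0, ∞]
  [20, -4, 0]
D(2):
  [0, -3, ∞]
  [∞, 0, ∞]
  [20, -4, 0]
D(3):
  [0, -3, ∞]
  [∞, 0, ∞]
  [20, -4, 0]
Key observation: every diagonal entry stays at the unit through all rounds, so no improving cycle exists.
Answer: CONVERGES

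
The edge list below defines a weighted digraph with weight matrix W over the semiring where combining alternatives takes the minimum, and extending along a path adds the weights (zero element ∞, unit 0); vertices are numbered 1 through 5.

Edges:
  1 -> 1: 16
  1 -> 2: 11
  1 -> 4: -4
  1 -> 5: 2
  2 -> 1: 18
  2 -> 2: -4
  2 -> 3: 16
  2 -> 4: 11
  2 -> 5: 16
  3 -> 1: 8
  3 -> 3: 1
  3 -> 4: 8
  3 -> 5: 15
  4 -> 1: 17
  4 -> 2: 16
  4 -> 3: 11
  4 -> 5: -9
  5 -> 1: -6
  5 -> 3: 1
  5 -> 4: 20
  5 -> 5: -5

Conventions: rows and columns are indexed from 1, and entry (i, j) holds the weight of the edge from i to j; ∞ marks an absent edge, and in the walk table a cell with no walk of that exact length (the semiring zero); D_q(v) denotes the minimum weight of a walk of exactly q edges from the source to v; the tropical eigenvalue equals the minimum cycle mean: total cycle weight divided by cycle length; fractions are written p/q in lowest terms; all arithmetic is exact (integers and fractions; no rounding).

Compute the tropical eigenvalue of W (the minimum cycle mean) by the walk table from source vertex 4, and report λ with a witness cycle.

q=0: [∞, ∞, ∞, 0, ∞]
q=1: [17, 16, 11, ∞, -9]
q=2: [-15, 12, -8, 11, -14]
q=3: [-20, -4, -13, -19, -19]
q=4: [-25, -9, -18, -24, -28]
q=5: [-34, -14, -27, -29, -33]
Optimal cycle mean attained by: cycle 1->4->5->1, total (-4) + (-9) + (-6), length 3.
Answer: λ = -19/3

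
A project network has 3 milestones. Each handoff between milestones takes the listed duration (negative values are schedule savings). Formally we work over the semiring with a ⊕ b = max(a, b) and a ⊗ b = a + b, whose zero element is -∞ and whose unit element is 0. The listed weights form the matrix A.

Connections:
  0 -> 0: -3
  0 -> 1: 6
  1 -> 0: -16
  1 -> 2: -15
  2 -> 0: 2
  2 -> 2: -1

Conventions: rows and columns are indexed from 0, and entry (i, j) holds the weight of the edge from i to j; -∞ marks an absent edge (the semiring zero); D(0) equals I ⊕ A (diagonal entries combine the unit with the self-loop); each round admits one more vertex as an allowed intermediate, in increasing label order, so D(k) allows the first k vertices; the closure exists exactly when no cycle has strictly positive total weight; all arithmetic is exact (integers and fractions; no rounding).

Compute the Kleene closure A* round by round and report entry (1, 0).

D(0):
  [0, 6, -∞]
  [-16, 0, -15]
  [2, -∞, 0]
D(1):
  [0, 6, -∞]
  [-16, 0, -15]
  [2, 8, 0]
D(2):
  [0, 6, -9]
  [-16, 0, -15]
  [2, 8, 0]
D(3):
  [0, 6, -9]
  [-13, 0, -15]
  [2, 8, 0]
Answer: A*[1][0] = -13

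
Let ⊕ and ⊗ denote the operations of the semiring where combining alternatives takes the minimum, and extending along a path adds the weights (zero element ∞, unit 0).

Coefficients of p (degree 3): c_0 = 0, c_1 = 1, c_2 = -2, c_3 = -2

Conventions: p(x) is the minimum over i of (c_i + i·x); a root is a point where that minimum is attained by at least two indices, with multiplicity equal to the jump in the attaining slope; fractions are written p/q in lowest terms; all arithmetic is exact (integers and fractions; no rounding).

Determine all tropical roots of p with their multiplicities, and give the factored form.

hull edge (i=0, c=0) to (i=2, c=-2): slope -1, span 2
hull edge (i=2, c=-2) to (i=3, c=-2): slope 0, span 1
Factored form: p(x) = -2 ⊗ (x ⊕ 0) ⊗ (x ⊕ 1) ⊗ (x ⊕ 1)
Answer: roots = 0 (mult 1), 1 (mult 2)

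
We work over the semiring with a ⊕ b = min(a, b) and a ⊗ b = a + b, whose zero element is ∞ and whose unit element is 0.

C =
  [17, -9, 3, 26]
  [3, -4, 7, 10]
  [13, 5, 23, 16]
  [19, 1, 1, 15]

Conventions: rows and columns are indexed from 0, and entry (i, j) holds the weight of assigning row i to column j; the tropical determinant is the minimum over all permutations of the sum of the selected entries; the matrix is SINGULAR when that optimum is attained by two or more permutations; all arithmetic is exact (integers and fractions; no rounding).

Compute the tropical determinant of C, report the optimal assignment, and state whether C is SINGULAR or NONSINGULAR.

σ = (0, 1, 2, 3): 17 + (-4) + 23 + 15 = 51
σ = (0, 1, 3, 2): 17 + (-4) + 16 + 1 = 30
σ = (0, 2, 1, 3): 17 + 7 + 5 + 15 = 44
σ = (0, 2, 3, 1): 17 + 7 + 16 + 1 = 41
σ = (0, 3, 1, 2): 17 + 10 + 5 + 1 = 33
σ = (0, 3, 2, 1): 17 + 10 + 23 + 1 = 51
σ = (1, 0, 2, 3): (-9) + 3 + 23 + 15 = 32
σ = (1, 0, 3, 2): (-9) + 3 + 16 + 1 = 11
σ = (1, 2, 0, 3): (-9) + 7 + 13 + 15 = 26
σ = (1, 2, 3, 0): (-9) + 7 + 16 + 19 = 33
σ = (1, 3, 0, 2): (-9) + 10 + 13 + 1 = 15
σ = (1, 3, 2, 0): (-9) + 10 + 23 + 19 = 43
σ = (2, 0, 1, 3): 3 + 3 + 5 + 15 = 26
σ = (2, 0, 3, 1): 3 + 3 + 16 + 1 = 23
σ = (2, 1, 0, 3): 3 + (-4) + 13 + 15 = 27
σ = (2, 1, 3, 0): 3 + (-4) + 16 + 19 = 34
σ = (2, 3, 0, 1): 3 + 10 + 13 + 1 = 27
σ = (2, 3, 1, 0): 3 + 10 + 5 + 19 = 37
σ = (3, 0, 1, 2): 26 + 3 + 5 + 1 = 35
σ = (3, 0, 2, 1): 26 + 3 + 23 + 1 = 53
σ = (3, 1, 0, 2): 26 + (-4) + 13 + 1 = 36
σ = (3, 1, 2, 0): 26 + (-4) + 23 + 19 = 64
σ = (3, 2, 0, 1): 26 + 7 + 13 + 1 = 47
σ = (3, 2, 1, 0): 26 + 7 + 5 + 19 = 57
Optimal value attained by: σ = (1, 0, 3, 2).
Answer: det⊕(C) = 11; verdict: NONSINGULAR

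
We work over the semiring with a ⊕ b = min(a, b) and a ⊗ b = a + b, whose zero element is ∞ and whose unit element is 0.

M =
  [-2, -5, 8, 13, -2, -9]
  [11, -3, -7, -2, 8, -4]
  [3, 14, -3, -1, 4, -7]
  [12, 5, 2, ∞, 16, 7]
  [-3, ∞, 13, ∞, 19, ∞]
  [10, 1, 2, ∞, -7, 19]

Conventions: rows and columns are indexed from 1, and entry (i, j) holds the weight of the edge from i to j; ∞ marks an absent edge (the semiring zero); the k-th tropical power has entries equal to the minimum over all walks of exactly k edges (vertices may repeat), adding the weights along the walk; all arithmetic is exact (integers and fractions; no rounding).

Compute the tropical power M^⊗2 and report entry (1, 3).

M^⊗2:
  [-5, -8, -12, -7, -16, -11]
  [-4, -6, -10, -8, -11, -14]
  [0, -6, -6, -4, -14, -10]
  [5, 2, -2, 1, 0, -5]
  [-5, -8, 5, 10, -5, -12]
  [-10, -2, -6, -1, 6, -5]
Key observation: the optimum is the walk 1->2->3, with weight (-5) + (-7) = -12.
Optimal value attained by: walk 1->2->3.
Answer: (M^⊗2)[1][3] = -12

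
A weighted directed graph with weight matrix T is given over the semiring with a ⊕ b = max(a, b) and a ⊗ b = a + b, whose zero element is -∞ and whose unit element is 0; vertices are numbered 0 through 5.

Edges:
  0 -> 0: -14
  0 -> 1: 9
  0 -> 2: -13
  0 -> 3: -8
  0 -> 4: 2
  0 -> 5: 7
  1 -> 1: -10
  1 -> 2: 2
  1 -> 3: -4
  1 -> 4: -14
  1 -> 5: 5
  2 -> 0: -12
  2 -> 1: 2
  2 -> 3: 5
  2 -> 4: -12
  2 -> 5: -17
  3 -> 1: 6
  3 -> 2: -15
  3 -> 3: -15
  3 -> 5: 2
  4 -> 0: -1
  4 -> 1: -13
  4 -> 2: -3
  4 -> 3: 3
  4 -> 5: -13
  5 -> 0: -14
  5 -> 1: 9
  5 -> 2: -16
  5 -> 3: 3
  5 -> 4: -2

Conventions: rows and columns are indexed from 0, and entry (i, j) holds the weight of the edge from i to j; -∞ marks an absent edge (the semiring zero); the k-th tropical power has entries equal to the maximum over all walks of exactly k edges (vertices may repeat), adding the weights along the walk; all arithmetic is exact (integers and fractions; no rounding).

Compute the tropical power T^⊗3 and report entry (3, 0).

T^⊗2:
  [1, 16, 11, 10, 5, 14]
  [-9, 14, -8, 8, 3, -2]
  [-13, 11, 4, -2, -10, 7]
  [-12, 11, 8, 5, 0, 11]
  [-15, 9, -11, 2, 1, 6]
  [-3, 9, 11, 5, -5, 14]
T^⊗3:
  [4, 23, 18, 17, 12, 21]
  [2, 14, 16, 10, 0, 19]
  [-7, 16, 13, 10, 5, 16]
  [-1, 20, 13, 14, 9, 16]
  [0, 15, 11, 9, 4, 14]
  [0, 23, 11, 17, 12, 14]
Key observation: the optimum is the walk 3->5->4->0, with weight 2 + (-2) + (-1) = -1.
Optimal value attained by: walk 3->5->4->0.
Answer: (T^⊗3)[3][0] = -1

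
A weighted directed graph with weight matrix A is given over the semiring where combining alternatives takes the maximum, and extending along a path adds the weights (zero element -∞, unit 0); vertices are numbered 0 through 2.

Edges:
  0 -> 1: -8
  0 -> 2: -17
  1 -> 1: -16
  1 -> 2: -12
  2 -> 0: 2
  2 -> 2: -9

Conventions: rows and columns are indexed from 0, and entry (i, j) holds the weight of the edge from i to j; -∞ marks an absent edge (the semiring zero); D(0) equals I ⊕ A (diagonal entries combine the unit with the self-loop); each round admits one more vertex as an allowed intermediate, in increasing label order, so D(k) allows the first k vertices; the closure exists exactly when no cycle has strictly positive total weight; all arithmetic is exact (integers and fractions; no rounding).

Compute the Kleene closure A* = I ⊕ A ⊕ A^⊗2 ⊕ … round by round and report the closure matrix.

D(0):
  [0, -8, -17]
  [-∞, 0, -12]
  [2, -∞, 0]
D(1):
  [0, -8, -17]
  [-∞, 0, -12]
  [2, -6, 0]
D(2):
  [0, -8, -17]
  [-∞, 0, -12]
  [2, -6, 0]
D(3):
  [0, -8, -17]
  [-10, 0, -12]
  [2, -6, 0]
Answer: A* = [[0, -8, -17], [-10, 0, -12], [2, -6, 0]]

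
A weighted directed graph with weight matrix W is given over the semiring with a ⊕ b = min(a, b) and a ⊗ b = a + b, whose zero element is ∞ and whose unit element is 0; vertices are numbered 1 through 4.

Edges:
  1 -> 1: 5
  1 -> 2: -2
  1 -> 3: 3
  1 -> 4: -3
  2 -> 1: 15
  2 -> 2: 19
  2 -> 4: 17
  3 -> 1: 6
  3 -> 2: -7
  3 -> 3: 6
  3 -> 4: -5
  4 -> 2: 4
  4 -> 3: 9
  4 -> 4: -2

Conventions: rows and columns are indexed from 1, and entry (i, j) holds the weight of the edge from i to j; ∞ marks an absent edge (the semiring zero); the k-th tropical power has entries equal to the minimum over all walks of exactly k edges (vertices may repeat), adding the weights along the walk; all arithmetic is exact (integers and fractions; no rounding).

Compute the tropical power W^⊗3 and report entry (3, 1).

W^⊗2:
  [9, -4, 6, -5]
  [20, 13, 18, 12]
  [8, -1, 4, -7]
  [15, 2, 7, -4]
W^⊗3:
  [11, -1, 4, -7]
  [24, 11, 21, 10]
  [10, -3, 2, -9]
  [13, 0, 5, -6]
Key observation: the optimum is the walk 3->4->3->1, with weight (-5) + 9 + 6 = 10.
Optimal value attained by: walk 3->4->3->1.
Answer: (W^⊗3)[3][1] = 10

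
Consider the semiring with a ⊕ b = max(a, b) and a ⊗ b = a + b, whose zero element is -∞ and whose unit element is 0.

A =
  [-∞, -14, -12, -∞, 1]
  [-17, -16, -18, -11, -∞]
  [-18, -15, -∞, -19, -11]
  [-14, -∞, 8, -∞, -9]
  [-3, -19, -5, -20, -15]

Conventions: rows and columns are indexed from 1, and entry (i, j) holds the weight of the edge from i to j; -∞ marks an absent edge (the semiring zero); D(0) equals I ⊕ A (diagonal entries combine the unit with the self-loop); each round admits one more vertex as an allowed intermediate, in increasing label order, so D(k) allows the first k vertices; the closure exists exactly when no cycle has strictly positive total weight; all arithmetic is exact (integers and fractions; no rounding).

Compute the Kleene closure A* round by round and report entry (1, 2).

D(0):
  [0, -14, -12, -∞, 1]
  [-17, 0, -18, -11, -∞]
  [-18, -15, 0, -19, -11]
  [-14, -∞, 8, 0, -9]
  [-3, -19, -5, -20, 0]
D(1):
  [0, -14, -12, -∞, 1]
  [-17, 0, -18, -11, -16]
  [-18, -15, 0, -19, -11]
  [-14, -28, 8, 0, -9]
  [-3, -17, -5, -20, 0]
D(2):
  [0, -14, -12, -25, 1]
  [-17, 0, -18, -11, -16]
  [-18, -15, 0, -19, -11]
  [-14, -28, 8, 0, -9]
  [-3, -17, -5, -20, 0]
D(3):
  [0, -14, -12, -25, 1]
  [-17, 0, -18, -11, -16]
  [-18, -15, 0, -19, -11]
  [-10, -7, 8, 0, -3]
  [-3, -17, -5, -20, 0]
D(4):
  [0, -14, -12, -25, 1]
  [-17, 0, -3, -11, -14]
  [-18, -15, 0, -19, -11]
  [-10, -7, 8, 0, -3]
  [-3, -17, -5, -20, 0]
D(5):
  [0, -14, -4, -19, 1]
  [-17, 0, -3, -11, -14]
  [-14, -15, 0, -19, -11]
  [-6, -7, 8, 0, -3]
  [-3, -17, -5, -20, 0]
Answer: A*[1][2] = -14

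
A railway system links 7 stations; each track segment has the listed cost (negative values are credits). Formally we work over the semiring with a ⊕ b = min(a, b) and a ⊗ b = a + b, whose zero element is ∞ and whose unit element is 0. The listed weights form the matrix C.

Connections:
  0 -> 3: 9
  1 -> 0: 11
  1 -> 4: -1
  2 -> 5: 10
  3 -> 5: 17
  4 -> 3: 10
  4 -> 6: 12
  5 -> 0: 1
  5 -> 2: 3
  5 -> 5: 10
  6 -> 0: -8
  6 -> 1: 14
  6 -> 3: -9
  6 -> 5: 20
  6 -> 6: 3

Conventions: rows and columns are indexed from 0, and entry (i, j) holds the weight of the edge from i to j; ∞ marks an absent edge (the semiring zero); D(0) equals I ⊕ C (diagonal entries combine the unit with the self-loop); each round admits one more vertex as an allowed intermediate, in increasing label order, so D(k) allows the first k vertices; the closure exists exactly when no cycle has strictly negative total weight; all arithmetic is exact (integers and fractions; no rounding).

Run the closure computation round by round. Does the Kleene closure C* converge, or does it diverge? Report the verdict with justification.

D(0):
  [0, ∞, ∞, 9, ∞, ∞, ∞]
  [11, 0, ∞, ∞, -1, ∞, ∞]
  [∞, ∞, 0, ∞, ∞, 10, ∞]
  [∞, ∞, ∞, 0, ∞, 17, ∞]
  [∞, ∞, ∞, 10, 0, ∞, 12]
  [1, ∞, 3, ∞, ∞, 0, ∞]
  [-8, 14, ∞, -9, ∞, 20, 0]
D(1):
  [0, ∞, ∞, 9, ∞, ∞, ∞]
  [11, 0, ∞, 20, -1, ∞, ∞]
  [∞, ∞, 0, ∞, ∞, 10, ∞]
  [∞, ∞, ∞, 0, ∞, 17, ∞]
  [∞, ∞, ∞, 10, 0, ∞, 12]
  [1, ∞, 3, 10, ∞, 0, ∞]
  [-8, 14, ∞, -9, ∞, 20, 0]
D(2):
  [0, ∞, ∞, 9, ∞, ∞, ∞]
  [11, 0, ∞, 20, -1, ∞, ∞]
  [∞, ∞, 0, ∞, ∞, 10, ∞]
  [∞, ∞, ∞, 0, ∞, 17, ∞]
  [∞, ∞, ∞, 10, 0, ∞, 12]
  [1, ∞, 3, 10, ∞, 0, ∞]
  [-8, 14, ∞, -9, 13, 20, 0]
D(3):
  [0, ∞, ∞, 9, ∞, ∞, ∞]
  [11, 0, ∞, 20, -1, ∞, ∞]
  [∞, ∞, 0, ∞, ∞, 10, ∞]
  [∞, ∞, ∞, 0, ∞, 17, ∞]
  [∞, ∞, ∞, 10, 0, ∞, 12]
  [1, ∞, 3, 10, ∞, 0, ∞]
  [-8, 14, ∞, -9, 13, 20, 0]
D(4):
  [0, ∞, ∞, 9, ∞, 26, ∞]
  [11, 0, ∞, 20, -1, 37, ∞]
  [∞, ∞, 0, ∞, ∞, 10, ∞]
  [∞, ∞, ∞, 0, ∞, 17, ∞]
  [∞, ∞, ∞, 10, 0, 27, 12]
  [1, ∞, 3, 10, ∞, 0, ∞]
  [-8, 14, ∞, -9, 13, 8, 0]
D(5):
  [0, ∞, ∞, 9, ∞, 26, ∞]
  [11, 0, ∞, 9, -1, 26, 11]
  [∞, ∞, 0, ∞, ∞, 10, ∞]
  [∞, ∞, ∞, 0, ∞, 17, ∞]
  [∞, ∞, ∞, 10, 0, 27, 12]
  [1, ∞, 3, 10, ∞, 0, ∞]
  [-8, 14, ∞, -9, 13, 8, 0]
D(6):
  [0, ∞, 29, 9, ∞, 26, ∞]
  [11, 0, 29, 9, -1, 26, 11]
  [11, ∞, 0, 20, ∞, 10, ∞]
  [18, ∞, 20, 0, ∞, 17, ∞]
  [28, ∞, 30, 10, 0, 27, 12]
  [1, ∞, 3, 10, ∞, 0, ∞]
  [-8, 14, 11, -9, 13, 8, 0]
D(7):
  [0, ∞, 29, 9, ∞, 26, ∞]
  [3, 0, 22, 2, -1, 19, 11]
  [11, ∞, 0, 20, ∞, 10, ∞]
  [18, ∞, 20, 0, ∞, 17, ∞]
  [4, 26, 23, 3, 0, 20, 12]
  [1, ∞, 3, 10, ∞, 0, ∞]
  [-8, 14, 11, -9, 13, 8, 0]
Key observation: every diagonal entry stays at the unit through all rounds, so no improving cycle exists.
Answer: CONVERGES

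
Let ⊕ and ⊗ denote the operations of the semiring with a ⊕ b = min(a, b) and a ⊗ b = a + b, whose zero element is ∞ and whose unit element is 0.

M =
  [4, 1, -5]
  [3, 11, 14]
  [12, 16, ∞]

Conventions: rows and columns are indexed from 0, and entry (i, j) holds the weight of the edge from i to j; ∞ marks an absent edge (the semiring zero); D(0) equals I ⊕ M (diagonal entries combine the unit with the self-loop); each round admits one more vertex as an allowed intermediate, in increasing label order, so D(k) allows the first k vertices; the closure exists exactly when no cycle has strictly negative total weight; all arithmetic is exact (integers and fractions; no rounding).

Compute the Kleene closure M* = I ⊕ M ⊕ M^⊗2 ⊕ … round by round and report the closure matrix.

D(0):
  [0, 1, -5]
  [3, 0, 14]
  [12, 16, 0]
D(1):
  [0, 1, -5]
  [3, 0, -2]
  [12, 13, 0]
D(2):
  [0, 1, -5]
  [3, 0, -2]
  [12, 13, 0]
D(3):
  [0, 1, -5]
  [3, 0, -2]
  [12, 13, 0]
Answer: M* = [[0, 1, -5], [3, 0, -2], [12, 13, 0]]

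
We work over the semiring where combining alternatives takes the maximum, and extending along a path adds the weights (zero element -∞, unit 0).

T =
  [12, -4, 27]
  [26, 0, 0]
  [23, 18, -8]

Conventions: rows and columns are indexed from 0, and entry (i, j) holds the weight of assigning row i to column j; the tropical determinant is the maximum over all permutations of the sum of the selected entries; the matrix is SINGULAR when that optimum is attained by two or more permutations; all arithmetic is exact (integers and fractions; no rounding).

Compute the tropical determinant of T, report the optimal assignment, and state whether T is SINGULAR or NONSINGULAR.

σ = (0, 1, 2): 12 + 0 + (-8) = 4
σ = (0, 2, 1): 12 + 0 + 18 = 30
σ = (1, 0, 2): (-4) + 26 + (-8) = 14
σ = (1, 2, 0): (-4) + 0 + 23 = 19
σ = (2, 0, 1): 27 + 26 + 18 = 71
σ = (2, 1, 0): 27 + 0 + 23 = 50
Optimal value attained by: σ = (2, 0, 1).
Answer: det⊕(T) = 71; verdict: NONSINGULAR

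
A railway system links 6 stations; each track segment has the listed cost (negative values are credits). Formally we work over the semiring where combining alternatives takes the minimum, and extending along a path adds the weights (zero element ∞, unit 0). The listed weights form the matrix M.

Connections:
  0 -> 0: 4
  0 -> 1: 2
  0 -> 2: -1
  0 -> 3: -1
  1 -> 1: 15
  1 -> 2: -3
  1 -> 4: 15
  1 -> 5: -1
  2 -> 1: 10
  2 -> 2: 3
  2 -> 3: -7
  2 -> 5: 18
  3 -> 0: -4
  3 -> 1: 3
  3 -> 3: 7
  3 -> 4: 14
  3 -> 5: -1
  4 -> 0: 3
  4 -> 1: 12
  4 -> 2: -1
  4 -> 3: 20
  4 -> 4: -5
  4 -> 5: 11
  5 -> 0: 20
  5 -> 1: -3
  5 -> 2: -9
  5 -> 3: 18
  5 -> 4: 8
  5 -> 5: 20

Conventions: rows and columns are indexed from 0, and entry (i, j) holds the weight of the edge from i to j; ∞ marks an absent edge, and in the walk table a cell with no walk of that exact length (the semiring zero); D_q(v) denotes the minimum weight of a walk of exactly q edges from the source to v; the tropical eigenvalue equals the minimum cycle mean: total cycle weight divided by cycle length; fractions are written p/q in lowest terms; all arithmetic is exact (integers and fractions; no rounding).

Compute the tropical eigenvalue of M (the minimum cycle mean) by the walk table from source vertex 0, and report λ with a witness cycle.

q=0: [0, ∞, ∞, ∞, ∞, ∞]
q=1: [4, 2, -1, -1, ∞, ∞]
q=2: [-5, 2, -1, -8, 13, -2]
q=3: [-12, -5, -11, -8, 6, -9]
q=4: [-12, -12, -18, -18, -1, -9]
q=5: [-22, -15, -18, -25, -6, -19]
q=6: [-29, -22, -28, -25, -11, -26]
Optimal cycle mean attained by: cycle 2->3->5->2, total (-7) + (-1) + (-9), length 3.
Answer: λ = -17/3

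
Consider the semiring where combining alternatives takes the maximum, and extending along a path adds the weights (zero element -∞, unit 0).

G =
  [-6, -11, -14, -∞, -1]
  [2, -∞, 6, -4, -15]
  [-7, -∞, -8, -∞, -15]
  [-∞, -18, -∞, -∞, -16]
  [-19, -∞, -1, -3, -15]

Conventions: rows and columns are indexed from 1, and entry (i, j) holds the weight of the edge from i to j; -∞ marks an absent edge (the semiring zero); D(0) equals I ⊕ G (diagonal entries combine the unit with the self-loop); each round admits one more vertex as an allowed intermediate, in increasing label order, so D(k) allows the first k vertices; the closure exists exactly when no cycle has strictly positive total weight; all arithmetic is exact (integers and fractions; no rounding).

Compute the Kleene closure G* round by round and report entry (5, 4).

D(0):
  [0, -11, -14, -∞, -1]
  [2, 0, 6, -4, -15]
  [-7, -∞, 0, -∞, -15]
  [-∞, -18, -∞, 0, -16]
  [-19, -∞, -1, -3, 0]
D(1):
  [0, -11, -14, -∞, -1]
  [2, 0, 6, -4, 1]
  [-7, -18, 0, -∞, -8]
  [-∞, -18, -∞, 0, -16]
  [-19, -30, -1, -3, 0]
D(2):
  [0, -11, -5, -15, -1]
  [2, 0, 6, -4, 1]
  [-7, -18, 0, -22, -8]
  [-16, -18, -12, 0, -16]
  [-19, -30, -1, -3, 0]
D(3):
  [0, -11, -5, -15, -1]
  [2, 0, 6, -4, 1]
  [-7, -18, 0, -22, -8]
  [-16, -18, -12, 0, -16]
  [-8, -19, -1, -3, 0]
D(4):
  [0, -11, -5, -15, -1]
  [2, 0, 6, -4, 1]
  [-7, -18, 0, -22, -8]
  [-16, -18, -12, 0, -16]
  [-8, -19, -1, -3, 0]
D(5):
  [0, -11, -2, -4, -1]
  [2, 0, 6, -2, 1]
  [-7, -18, 0, -11, -8]
  [-16, -18, -12, 0, -16]
  [-8, -19, -1, -3, 0]
Answer: G*[5][4] = -3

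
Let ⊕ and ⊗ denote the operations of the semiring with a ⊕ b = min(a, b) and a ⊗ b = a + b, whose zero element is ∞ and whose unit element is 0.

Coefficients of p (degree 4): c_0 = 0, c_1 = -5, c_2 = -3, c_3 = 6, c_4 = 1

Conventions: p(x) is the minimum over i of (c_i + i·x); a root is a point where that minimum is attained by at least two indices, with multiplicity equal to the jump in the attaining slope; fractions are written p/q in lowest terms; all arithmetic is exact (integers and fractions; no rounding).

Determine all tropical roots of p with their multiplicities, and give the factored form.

hull edge (i=0, c=0) to (i=1, c=-5): slope -5, span 1
hull edge (i=1, c=-5) to (i=4, c=1): slope 2, span 3
Factored form: p(x) = 1 ⊗ (x ⊕ (-2)) ⊗ (x ⊕ (-2)) ⊗ (x ⊕ (-2)) ⊗ (x ⊕ 5)
Answer: roots = -2 (mult 3), 5 (mult 1)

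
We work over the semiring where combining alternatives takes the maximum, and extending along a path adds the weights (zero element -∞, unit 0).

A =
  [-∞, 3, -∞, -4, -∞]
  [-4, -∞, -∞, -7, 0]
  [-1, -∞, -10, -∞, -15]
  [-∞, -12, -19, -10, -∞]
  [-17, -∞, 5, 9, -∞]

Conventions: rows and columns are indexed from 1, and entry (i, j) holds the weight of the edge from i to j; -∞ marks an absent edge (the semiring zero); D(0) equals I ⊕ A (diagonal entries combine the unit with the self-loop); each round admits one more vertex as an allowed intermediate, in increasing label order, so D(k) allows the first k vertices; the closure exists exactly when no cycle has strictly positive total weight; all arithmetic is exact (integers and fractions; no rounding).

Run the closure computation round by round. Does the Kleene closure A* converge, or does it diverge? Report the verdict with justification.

D(0):
  [0, 3, -∞, -4, -∞]
  [-4, 0, -∞, -7, 0]
  [-1, -∞, 0, -∞, -15]
  [-∞, -12, -19, 0, -∞]
  [-17, -∞, 5, 9, 0]
D(1):
  [0, 3, -∞, -4, -∞]
  [-4, 0, -∞, -7, 0]
  [-1, 2, 0, -5, -15]
  [-∞, -12, -19, 0, -∞]
  [-17, -14, 5, 9, 0]
D(2):
  [0, 3, -∞, -4, 3]
  [-4, 0, -∞, -7, 0]
  [-1, 2, 0, -5, 2]
  [-16, -12, -19, 0, -12]
  [-17, -14, 5, 9, 0]
Detection: at round 3, diagonal entry (5, 5) turns strictly positive.
Key observation: the cycle 5->3->1->2->5 has total weight 5 + (-1) + 3 + 0, which is strictly positive.
Answer: DIVERGES — positive cycle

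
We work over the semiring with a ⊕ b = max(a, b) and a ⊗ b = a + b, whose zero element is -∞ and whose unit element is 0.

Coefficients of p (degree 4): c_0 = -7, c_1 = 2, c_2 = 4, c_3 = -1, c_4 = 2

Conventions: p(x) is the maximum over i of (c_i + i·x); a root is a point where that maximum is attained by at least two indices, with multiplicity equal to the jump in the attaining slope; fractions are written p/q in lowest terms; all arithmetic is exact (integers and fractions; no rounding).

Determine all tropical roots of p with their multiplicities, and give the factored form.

hull edge (i=0, c=-7) to (i=1, c=2): slope 9, span 1
hull edge (i=1, c=2) to (i=2, c=4): slope 2, span 1
hull edge (i=2, c=4) to (i=4, c=2): slope -1, span 2
Factored form: p(x) = 2 ⊗ (x ⊕ (-9)) ⊗ (x ⊕ (-2)) ⊗ (x ⊕ 1) ⊗ (x ⊕ 1)
Answer: roots = -9 (mult 1), -2 (mult 1), 1 (mult 2)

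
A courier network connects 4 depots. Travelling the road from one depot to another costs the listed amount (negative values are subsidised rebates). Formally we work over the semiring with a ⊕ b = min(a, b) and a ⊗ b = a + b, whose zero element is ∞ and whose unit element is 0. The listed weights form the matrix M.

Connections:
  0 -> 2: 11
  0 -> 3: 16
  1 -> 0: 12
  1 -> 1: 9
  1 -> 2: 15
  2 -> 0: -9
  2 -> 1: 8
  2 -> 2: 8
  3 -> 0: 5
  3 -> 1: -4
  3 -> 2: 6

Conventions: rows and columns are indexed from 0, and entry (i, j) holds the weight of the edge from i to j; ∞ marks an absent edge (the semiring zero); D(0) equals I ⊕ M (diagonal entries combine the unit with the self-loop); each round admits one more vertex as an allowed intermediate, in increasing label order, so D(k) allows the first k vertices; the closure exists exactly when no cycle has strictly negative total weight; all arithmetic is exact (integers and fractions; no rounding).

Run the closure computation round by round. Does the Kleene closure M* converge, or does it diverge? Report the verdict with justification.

D(0):
  [0, ∞, 11, 16]
  [12, 0, 15, ∞]
  [-9, 8, 0, ∞]
  [5, -4, 6, 0]
D(1):
  [0, ∞, 11, 16]
  [12, 0, 15, 28]
  [-9, 8, 0, 7]
  [5, -4, 6, 0]
D(2):
  [0, ∞, 11, 16]
  [12, 0, 15, 28]
  [-9, 8, 0, 7]
  [5, -4, 6, 0]
D(3):
  [0, 19, 11, 16]
  [6, 0, 15, 22]
  [-9, 8, 0, 7]
  [-3, -4, 6, 0]
D(4):
  [0, 12, 11, 16]
  [6, 0, 15, 22]
  [-9, 3, 0, 7]
  [-3, -4, 6, 0]
Key observation: every diagonal entry stays at the unit through all rounds, so no improving cycle exists.
Answer: CONVERGES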